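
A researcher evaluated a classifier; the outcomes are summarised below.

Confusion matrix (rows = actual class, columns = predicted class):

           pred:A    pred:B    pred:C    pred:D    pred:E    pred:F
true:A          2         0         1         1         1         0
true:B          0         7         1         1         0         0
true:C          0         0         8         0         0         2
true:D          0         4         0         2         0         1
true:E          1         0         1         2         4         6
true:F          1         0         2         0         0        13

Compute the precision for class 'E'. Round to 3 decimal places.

0.800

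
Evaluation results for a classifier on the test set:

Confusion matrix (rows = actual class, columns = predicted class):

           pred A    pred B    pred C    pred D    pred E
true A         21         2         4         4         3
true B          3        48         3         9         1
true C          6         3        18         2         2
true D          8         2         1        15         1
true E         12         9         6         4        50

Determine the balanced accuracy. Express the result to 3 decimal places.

Balanced accuracy = mean of per-class recall.
  A: recall = 21/34 = 0.6176
  B: recall = 48/64 = 0.7500
  C: recall = 18/31 = 0.5806
  D: recall = 15/27 = 0.5556
  E: recall = 50/81 = 0.6173
Mean = (0.6176 + 0.7500 + 0.5806 + 0.5556 + 0.6173) / 5 = 0.624

0.624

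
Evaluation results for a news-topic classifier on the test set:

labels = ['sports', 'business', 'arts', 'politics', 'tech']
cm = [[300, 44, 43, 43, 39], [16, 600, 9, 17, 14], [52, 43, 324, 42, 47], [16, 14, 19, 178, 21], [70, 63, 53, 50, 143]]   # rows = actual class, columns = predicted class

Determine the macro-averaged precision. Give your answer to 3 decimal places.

Per-class precision (TP/(TP+FP)):
  sports: TP=300, FP=16+52+16+70=154 → 300/454 = 0.6608
  business: TP=600, FP=44+43+14+63=164 → 600/764 = 0.7853
  arts: TP=324, FP=43+9+19+53=124 → 324/448 = 0.7232
  politics: TP=178, FP=43+17+42+50=152 → 178/330 = 0.5394
  tech: TP=143, FP=39+14+47+21=121 → 143/264 = 0.5417
Macro-precision = mean = (0.6608 + 0.7853 + 0.7232 + 0.5394 + 0.5417) / 5 = 0.650

0.650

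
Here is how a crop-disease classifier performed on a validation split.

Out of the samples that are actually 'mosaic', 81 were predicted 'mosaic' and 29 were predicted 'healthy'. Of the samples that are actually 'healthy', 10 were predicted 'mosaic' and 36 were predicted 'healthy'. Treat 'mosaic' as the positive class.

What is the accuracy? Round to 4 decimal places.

0.7500

Accuracy = (TP+TN)/N = (81+36)/156 = 0.7500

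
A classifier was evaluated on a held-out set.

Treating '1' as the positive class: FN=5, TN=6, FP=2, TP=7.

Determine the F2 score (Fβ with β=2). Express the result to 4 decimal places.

0.6140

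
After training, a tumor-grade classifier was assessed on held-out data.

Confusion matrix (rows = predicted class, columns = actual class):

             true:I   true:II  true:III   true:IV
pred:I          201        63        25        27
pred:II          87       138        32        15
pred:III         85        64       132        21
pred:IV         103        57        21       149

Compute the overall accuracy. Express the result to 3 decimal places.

0.508

Accuracy = trace / total = (201+138+132+149=620) / 1220 = 620/1220 = 0.508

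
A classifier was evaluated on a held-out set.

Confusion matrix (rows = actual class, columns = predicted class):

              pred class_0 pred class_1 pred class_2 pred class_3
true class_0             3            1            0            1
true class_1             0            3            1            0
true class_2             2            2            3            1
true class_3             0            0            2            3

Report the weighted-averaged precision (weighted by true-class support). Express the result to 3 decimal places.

0.545

Per-class precision (TP/(TP+FP)):
  class_0: TP=3, FP=0+2+0=2 → 3/5 = 0.6000
  class_1: TP=3, FP=1+2+0=3 → 3/6 = 0.5000
  class_2: TP=3, FP=0+1+2=3 → 3/6 = 0.5000
  class_3: TP=3, FP=1+0+1=2 → 3/5 = 0.6000
Weighted-precision = Σ (supportᵢ/N)·precisionᵢ with N=22: (5/22)·0.6000 + (4/22)·0.5000 + (8/22)·0.5000 + (5/22)·0.6000 = 0.545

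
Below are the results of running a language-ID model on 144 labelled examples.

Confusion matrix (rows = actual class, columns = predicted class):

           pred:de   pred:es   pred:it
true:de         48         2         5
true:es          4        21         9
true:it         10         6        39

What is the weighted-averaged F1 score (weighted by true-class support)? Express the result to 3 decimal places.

0.747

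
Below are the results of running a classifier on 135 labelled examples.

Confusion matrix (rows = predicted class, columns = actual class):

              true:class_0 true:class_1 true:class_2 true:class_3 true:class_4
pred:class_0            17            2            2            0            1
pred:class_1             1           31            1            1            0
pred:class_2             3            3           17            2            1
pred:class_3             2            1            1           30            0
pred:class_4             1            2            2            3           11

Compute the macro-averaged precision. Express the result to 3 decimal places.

Per-class precision (TP/(TP+FP)):
  class_0: TP=17, FP=2+2+0+1=5 → 17/22 = 0.7727
  class_1: TP=31, FP=1+1+1+0=3 → 31/34 = 0.9118
  class_2: TP=17, FP=3+3+2+1=9 → 17/26 = 0.6538
  class_3: TP=30, FP=2+1+1+0=4 → 30/34 = 0.8824
  class_4: TP=11, FP=1+2+2+3=8 → 11/19 = 0.5789
Macro-precision = mean = (0.7727 + 0.9118 + 0.6538 + 0.8824 + 0.5789) / 5 = 0.760

0.760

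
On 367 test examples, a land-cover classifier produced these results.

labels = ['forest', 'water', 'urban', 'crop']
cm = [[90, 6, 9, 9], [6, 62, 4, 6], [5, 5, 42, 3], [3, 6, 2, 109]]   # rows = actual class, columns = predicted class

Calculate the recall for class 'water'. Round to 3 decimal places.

0.795

Treat 'water' as positive and all other classes as negative.
recall = TP/(TP+FN).
water: TP=62, FN=6+4+6=16 → 62/78 = 0.7949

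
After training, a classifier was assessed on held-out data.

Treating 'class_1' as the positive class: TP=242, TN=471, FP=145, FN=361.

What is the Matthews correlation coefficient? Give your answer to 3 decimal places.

0.178

MCC = (TP·TN − FP·FN) / √((TP+FP)(TP+FN)(TN+FP)(TN+FN))
Numerator = 242·471 − 145·361 = 61637
Denominator = √(387·603·616·832) = √119600312832 = 345832.7816
MCC = 61637 / 345832.7816 = 0.178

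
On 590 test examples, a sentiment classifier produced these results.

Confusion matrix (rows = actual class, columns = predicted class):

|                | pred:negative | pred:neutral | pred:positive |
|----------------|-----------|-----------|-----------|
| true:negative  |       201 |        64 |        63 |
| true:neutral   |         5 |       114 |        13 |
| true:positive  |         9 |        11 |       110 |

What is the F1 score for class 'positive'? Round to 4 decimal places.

Treat 'positive' as positive and all other classes as negative.
F1 score = 2·TP/(2·TP+FP+FN).
positive: TP=110, FP=63+13=76, FN=9+11=20 → 220/316 = 0.69620

0.6962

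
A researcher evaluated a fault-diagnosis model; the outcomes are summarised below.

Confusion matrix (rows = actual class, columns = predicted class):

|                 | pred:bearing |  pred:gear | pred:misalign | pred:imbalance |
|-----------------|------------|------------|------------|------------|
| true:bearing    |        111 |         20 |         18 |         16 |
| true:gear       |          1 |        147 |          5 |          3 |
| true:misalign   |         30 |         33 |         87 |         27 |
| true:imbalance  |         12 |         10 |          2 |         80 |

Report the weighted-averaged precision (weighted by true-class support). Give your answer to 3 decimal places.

Per-class precision (TP/(TP+FP)):
  bearing: TP=111, FP=1+30+12=43 → 111/154 = 0.7208
  gear: TP=147, FP=20+33+10=63 → 147/210 = 0.7000
  misalign: TP=87, FP=18+5+2=25 → 87/112 = 0.7768
  imbalance: TP=80, FP=16+3+27=46 → 80/126 = 0.6349
Weighted-precision = Σ (supportᵢ/N)·precisionᵢ with N=602: (165/602)·0.7208 + (156/602)·0.7000 + (177/602)·0.7768 + (104/602)·0.6349 = 0.717

0.717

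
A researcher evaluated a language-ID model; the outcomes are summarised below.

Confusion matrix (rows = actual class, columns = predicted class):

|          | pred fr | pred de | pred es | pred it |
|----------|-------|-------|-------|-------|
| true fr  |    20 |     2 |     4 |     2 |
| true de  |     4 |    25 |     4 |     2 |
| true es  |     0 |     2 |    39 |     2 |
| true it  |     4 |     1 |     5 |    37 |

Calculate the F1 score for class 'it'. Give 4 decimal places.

0.8222

One-vs-rest for 'it': TP = diagonal; FP = other classes predicted 'it'; FN = 'it' predicted as other.
F1 score = 2·TP/(2·TP+FP+FN).
it: TP=37, FP=2+2+2=6, FN=4+1+5=10 → 74/90 = 0.82222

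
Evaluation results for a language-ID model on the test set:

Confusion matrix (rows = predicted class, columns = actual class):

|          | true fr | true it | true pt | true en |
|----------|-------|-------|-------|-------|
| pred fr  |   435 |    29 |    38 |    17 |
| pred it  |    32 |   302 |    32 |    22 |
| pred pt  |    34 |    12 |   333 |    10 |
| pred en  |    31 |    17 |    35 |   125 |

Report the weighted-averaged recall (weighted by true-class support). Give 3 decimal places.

0.795

Per-class recall (TP/(TP+FN)):
  fr: TP=435, FN=32+34+31=97 → 435/532 = 0.8177
  it: TP=302, FN=29+12+17=58 → 302/360 = 0.8389
  pt: TP=333, FN=38+32+35=105 → 333/438 = 0.7603
  en: TP=125, FN=17+22+10=49 → 125/174 = 0.7184
Weighted-recall = Σ (supportᵢ/N)·recallᵢ with N=1504: (532/1504)·0.8177 + (360/1504)·0.8389 + (438/1504)·0.7603 + (174/1504)·0.7184 = 0.795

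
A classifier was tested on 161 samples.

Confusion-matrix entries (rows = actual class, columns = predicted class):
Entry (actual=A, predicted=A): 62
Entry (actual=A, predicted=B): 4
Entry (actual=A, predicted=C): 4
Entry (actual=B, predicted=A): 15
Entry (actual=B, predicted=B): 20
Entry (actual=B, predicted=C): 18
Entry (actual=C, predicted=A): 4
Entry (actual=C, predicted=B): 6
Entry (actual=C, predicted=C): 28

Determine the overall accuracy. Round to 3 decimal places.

Accuracy = trace / total = (62+20+28=110) / 161 = 110/161 = 0.683

0.683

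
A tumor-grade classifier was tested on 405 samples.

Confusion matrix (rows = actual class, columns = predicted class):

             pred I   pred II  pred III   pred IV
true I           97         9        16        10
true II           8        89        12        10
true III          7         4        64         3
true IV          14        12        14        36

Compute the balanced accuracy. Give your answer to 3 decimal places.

Balanced accuracy = mean of per-class recall.
  I: recall = 97/132 = 0.7348
  II: recall = 89/119 = 0.7479
  III: recall = 64/78 = 0.8205
  IV: recall = 36/76 = 0.4737
Mean = (0.7348 + 0.7479 + 0.8205 + 0.4737) / 4 = 0.694

0.694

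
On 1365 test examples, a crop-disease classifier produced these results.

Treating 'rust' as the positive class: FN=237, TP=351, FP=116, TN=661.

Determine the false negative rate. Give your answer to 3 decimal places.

FNR = FN/(FN+TP) = 237/(237+351) = 0.403

0.403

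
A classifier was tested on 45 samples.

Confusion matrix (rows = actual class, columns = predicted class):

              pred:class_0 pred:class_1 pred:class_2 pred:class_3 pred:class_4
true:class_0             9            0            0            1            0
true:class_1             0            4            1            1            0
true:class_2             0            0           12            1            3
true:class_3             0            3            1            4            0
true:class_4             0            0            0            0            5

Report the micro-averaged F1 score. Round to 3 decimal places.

Micro-averaging pools counts across classes: ΣTP=34, ΣFP=11, ΣFN=11.
Micro-F1 score = 2·TP/(2·TP+FP+FN) on pooled counts = 0.756 (equals overall accuracy in single-label multiclass).

0.756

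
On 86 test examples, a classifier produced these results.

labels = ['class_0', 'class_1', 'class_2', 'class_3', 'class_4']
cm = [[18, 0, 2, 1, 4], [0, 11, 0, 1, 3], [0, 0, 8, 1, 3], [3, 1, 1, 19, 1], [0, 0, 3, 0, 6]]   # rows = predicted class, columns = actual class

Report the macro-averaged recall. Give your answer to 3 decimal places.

0.712

Per-class recall (TP/(TP+FN)):
  class_0: TP=18, FN=0+0+3+0=3 → 18/21 = 0.8571
  class_1: TP=11, FN=0+0+1+0=1 → 11/12 = 0.9167
  class_2: TP=8, FN=2+0+1+3=6 → 8/14 = 0.5714
  class_3: TP=19, FN=1+1+1+0=3 → 19/22 = 0.8636
  class_4: TP=6, FN=4+3+3+1=11 → 6/17 = 0.3529
Macro-recall = mean = (0.8571 + 0.9167 + 0.5714 + 0.8636 + 0.3529) / 5 = 0.712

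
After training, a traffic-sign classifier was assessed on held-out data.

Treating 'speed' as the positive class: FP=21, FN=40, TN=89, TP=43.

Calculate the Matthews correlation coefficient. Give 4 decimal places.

MCC = (TP·TN − FP·FN) / √((TP+FP)(TP+FN)(TN+FP)(TN+FN))
Numerator = 43·89 − 21·40 = 2987
Denominator = √(64·83·110·129) = √75377280 = 8682.0090
MCC = 2987 / 8682.0090 = 0.3440

0.3440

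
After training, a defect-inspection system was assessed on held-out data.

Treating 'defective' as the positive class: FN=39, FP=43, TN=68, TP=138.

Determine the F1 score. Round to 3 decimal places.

0.771

Precision = TP/(TP+FP) = 138/181 = 0.7624
Recall = TP/(TP+FN) = 138/177 = 0.7797
F1 = 2·TP/(2·TP+FP+FN) = 276/358 = 0.771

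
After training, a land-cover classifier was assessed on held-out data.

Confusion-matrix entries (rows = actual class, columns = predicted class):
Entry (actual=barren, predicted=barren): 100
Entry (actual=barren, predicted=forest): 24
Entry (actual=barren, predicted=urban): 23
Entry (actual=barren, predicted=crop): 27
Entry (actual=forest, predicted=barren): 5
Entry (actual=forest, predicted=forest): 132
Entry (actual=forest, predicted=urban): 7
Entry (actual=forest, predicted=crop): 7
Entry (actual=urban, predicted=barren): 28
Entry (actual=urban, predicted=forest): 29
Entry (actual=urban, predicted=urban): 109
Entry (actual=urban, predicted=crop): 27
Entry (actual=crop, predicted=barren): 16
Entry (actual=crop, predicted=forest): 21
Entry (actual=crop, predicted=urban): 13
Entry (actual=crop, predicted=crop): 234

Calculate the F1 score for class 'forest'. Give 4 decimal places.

Take TP from the diagonal, FP from the rest of the 'forest' prediction marginal, FN from the rest of the 'forest' actual marginal.
F1 score = 2·TP/(2·TP+FP+FN).
forest: TP=132, FP=24+29+21=74, FN=5+7+7=19 → 264/357 = 0.73950

0.7395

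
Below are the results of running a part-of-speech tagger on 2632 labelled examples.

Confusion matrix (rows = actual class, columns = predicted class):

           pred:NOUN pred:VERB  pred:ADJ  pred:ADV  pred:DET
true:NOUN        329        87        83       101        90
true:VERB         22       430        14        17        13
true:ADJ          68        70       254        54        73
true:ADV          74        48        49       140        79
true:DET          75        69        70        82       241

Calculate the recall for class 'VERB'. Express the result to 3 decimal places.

0.867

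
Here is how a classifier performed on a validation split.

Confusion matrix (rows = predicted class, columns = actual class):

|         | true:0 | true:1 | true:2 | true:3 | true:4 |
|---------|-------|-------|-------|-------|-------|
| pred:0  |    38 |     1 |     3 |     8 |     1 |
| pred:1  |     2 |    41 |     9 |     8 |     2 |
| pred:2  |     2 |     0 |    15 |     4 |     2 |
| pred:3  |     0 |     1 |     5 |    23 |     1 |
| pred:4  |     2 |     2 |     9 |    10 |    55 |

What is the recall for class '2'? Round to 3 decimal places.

0.366

Treat '2' as positive and all other classes as negative.
recall = TP/(TP+FN).
2: TP=15, FN=3+9+5+9=26 → 15/41 = 0.3659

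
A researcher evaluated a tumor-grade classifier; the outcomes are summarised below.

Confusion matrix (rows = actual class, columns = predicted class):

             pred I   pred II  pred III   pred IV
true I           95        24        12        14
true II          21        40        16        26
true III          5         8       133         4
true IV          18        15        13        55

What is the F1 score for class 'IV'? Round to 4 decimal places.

Take TP from the diagonal, FP from the rest of the 'IV' prediction marginal, FN from the rest of the 'IV' actual marginal.
F1 score = 2·TP/(2·TP+FP+FN).
IV: TP=55, FP=14+26+4=44, FN=18+15+13=46 → 110/200 = 0.55000

0.5500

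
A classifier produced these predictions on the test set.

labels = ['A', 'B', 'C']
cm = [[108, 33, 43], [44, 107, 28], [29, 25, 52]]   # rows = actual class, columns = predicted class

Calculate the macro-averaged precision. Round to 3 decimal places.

0.556

Per-class precision (TP/(TP+FP)):
  A: TP=108, FP=44+29=73 → 108/181 = 0.5967
  B: TP=107, FP=33+25=58 → 107/165 = 0.6485
  C: TP=52, FP=43+28=71 → 52/123 = 0.4228
Macro-precision = mean = (0.5967 + 0.6485 + 0.4228) / 3 = 0.556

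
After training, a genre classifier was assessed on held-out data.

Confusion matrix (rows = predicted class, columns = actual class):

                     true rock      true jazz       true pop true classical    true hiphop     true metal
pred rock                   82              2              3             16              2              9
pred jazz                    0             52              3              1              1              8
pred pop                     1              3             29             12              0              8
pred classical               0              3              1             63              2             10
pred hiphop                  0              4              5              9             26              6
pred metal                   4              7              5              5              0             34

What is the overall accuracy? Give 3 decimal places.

0.688

Accuracy = trace / total = (82+52+29+63+26+34=286) / 416 = 286/416 = 0.688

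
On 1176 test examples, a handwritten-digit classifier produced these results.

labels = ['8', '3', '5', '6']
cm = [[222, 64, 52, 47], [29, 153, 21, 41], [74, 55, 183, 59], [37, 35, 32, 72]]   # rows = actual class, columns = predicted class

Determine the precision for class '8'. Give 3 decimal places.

0.613

Take TP from the diagonal, FP from the rest of the '8' prediction marginal, FN from the rest of the '8' actual marginal.
precision = TP/(TP+FP).
8: TP=222, FP=29+74+37=140 → 222/362 = 0.6133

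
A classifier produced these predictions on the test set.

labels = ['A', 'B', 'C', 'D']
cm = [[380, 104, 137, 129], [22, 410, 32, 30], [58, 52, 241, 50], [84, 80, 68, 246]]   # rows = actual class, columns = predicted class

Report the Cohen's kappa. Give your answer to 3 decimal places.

Observed agreement pₒ = trace/N = 1277/2123 = 0.6015
Expected agreement pₑ = Σ (rowᵢ·colᵢ)/N² = (750·544 + 494·646 + 401·478 + 478·455)/2123² = 0.2521
κ = (pₒ − pₑ)/(1 − pₑ) = (0.6015 − 0.2521)/(1 − 0.2521) = 0.467

0.467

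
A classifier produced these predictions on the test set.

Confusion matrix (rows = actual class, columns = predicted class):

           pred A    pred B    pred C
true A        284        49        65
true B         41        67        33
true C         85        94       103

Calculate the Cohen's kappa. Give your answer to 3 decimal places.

0.290

Observed agreement pₒ = trace/N = 454/821 = 0.5530
Expected agreement pₑ = Σ (rowᵢ·colᵢ)/N² = (398·410 + 141·210 + 282·201)/821² = 0.3701
κ = (pₒ − pₑ)/(1 − pₑ) = (0.5530 − 0.3701)/(1 − 0.3701) = 0.290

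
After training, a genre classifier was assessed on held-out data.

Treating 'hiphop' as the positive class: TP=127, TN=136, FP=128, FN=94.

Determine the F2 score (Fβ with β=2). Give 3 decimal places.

0.558

Fβ = (1+β²)·TP / ((1+β²)·TP + β²·FN + FP), with β²=4
= 5·127 / (5·127 + 4·94 + 128) = 0.558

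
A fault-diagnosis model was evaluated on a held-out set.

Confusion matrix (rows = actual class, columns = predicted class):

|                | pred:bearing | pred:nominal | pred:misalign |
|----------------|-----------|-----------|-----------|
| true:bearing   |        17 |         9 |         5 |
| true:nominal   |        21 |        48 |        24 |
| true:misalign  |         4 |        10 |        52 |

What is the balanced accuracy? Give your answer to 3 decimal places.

Balanced accuracy = mean of per-class recall.
  bearing: recall = 17/31 = 0.5484
  nominal: recall = 48/93 = 0.5161
  misalign: recall = 52/66 = 0.7879
Mean = (0.5484 + 0.5161 + 0.7879) / 3 = 0.617

0.617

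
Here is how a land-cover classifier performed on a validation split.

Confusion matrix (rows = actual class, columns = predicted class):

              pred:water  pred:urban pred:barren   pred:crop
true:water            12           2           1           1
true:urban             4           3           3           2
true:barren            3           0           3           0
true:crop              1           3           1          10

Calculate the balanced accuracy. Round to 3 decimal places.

0.542

Balanced accuracy = mean of per-class recall.
  water: recall = 12/16 = 0.7500
  urban: recall = 3/12 = 0.2500
  barren: recall = 3/6 = 0.5000
  crop: recall = 10/15 = 0.6667
Mean = (0.7500 + 0.2500 + 0.5000 + 0.6667) / 4 = 0.542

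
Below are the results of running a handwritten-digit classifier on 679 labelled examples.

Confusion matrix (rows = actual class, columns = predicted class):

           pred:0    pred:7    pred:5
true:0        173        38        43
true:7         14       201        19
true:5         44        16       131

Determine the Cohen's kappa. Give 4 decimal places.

Observed agreement pₒ = trace/N = 505/679 = 0.74374
Expected agreement pₑ = Σ (rowᵢ·colᵢ)/N² = (254·231 + 234·255 + 191·193)/679² = 0.33664
κ = (pₒ − pₑ)/(1 − pₑ) = (0.74374 − 0.33664)/(1 − 0.33664) = 0.6137

0.6137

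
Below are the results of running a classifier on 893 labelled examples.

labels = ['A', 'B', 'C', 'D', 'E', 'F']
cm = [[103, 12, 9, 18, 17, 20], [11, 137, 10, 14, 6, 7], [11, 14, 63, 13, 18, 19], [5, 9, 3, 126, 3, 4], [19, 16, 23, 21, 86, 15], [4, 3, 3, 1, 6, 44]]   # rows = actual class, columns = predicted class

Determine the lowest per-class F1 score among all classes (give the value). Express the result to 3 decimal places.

0.506

Per-class F1 score (2·TP/(2·TP+FP+FN)):
  A: TP=103, FP=11+11+5+19+4=50, FN=12+9+18+17+20=76 → 206/332 = 0.6205
  B: TP=137, FP=12+14+9+16+3=54, FN=11+10+14+6+7=48 → 274/376 = 0.7287
  C: TP=63, FP=9+10+3+23+3=48, FN=11+14+13+18+19=75 → 126/249 = 0.5060
  D: TP=126, FP=18+14+13+21+1=67, FN=5+9+3+3+4=24 → 252/343 = 0.7347
  E: TP=86, FP=17+6+18+3+6=50, FN=19+16+23+21+15=94 → 172/316 = 0.5443
  F: TP=44, FP=20+7+19+4+15=65, FN=4+3+3+1+6=17 → 88/170 = 0.5176
Lowest is class 'C' with F1 score = 0.506.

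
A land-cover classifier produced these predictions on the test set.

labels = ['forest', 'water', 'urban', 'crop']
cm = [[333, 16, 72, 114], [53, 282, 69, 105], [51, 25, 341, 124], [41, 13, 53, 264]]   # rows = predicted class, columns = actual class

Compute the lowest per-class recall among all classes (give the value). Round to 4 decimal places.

Per-class recall (TP/(TP+FN)):
  forest: TP=333, FN=53+51+41=145 → 333/478 = 0.69665
  water: TP=282, FN=16+25+13=54 → 282/336 = 0.83929
  urban: TP=341, FN=72+69+53=194 → 341/535 = 0.63738
  crop: TP=264, FN=114+105+124=343 → 264/607 = 0.43493
Lowest is class 'crop' with recall = 0.4349.

0.4349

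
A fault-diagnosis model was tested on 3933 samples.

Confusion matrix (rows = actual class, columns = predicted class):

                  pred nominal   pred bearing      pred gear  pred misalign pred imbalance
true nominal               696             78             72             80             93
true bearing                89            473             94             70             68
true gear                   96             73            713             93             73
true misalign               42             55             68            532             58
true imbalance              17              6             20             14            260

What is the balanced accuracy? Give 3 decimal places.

Balanced accuracy = mean of per-class recall.
  nominal: recall = 696/1019 = 0.6830
  bearing: recall = 473/794 = 0.5957
  gear: recall = 713/1048 = 0.6803
  misalign: recall = 532/755 = 0.7046
  imbalance: recall = 260/317 = 0.8202
Mean = (0.6830 + 0.5957 + 0.6803 + 0.7046 + 0.8202) / 5 = 0.697

0.697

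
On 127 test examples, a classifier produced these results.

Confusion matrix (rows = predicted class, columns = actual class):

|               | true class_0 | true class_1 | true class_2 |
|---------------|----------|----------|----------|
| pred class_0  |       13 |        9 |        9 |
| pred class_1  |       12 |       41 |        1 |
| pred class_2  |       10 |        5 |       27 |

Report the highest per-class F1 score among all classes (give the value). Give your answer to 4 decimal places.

0.7523

Per-class F1 score (2·TP/(2·TP+FP+FN)):
  class_0: TP=13, FP=9+9=18, FN=12+10=22 → 26/66 = 0.39394
  class_1: TP=41, FP=12+1=13, FN=9+5=14 → 82/109 = 0.75229
  class_2: TP=27, FP=10+5=15, FN=9+1=10 → 54/79 = 0.68354
Highest is class 'class_1' with F1 score = 0.7523.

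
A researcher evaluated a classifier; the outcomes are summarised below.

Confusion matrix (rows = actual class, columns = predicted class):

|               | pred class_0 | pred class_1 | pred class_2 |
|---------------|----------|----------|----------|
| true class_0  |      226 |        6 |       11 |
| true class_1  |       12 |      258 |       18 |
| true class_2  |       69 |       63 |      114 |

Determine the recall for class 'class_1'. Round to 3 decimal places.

0.896

Take TP from the diagonal, FP from the rest of the 'class_1' prediction marginal, FN from the rest of the 'class_1' actual marginal.
recall = TP/(TP+FN).
class_1: TP=258, FN=12+18=30 → 258/288 = 0.8958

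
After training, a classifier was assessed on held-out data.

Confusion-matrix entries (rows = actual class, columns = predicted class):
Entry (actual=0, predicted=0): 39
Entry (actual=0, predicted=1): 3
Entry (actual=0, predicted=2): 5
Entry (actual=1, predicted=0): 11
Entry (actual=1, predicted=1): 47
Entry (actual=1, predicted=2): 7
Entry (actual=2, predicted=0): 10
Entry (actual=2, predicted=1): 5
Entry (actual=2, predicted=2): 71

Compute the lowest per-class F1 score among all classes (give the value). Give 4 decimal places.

0.7290

Per-class F1 score (2·TP/(2·TP+FP+FN)):
  0: TP=39, FP=11+10=21, FN=3+5=8 → 78/107 = 0.72897
  1: TP=47, FP=3+5=8, FN=11+7=18 → 94/120 = 0.78333
  2: TP=71, FP=5+7=12, FN=10+5=15 → 142/169 = 0.84024
Lowest is class '0' with F1 score = 0.7290.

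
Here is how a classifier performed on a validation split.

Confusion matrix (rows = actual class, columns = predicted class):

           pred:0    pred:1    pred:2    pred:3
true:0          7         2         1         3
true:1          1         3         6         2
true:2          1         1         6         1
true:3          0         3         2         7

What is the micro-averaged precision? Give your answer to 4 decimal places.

Micro-averaging pools counts across classes: ΣTP=23, ΣFP=23, ΣFN=23.
Micro-precision = TP/(TP+FP) on pooled counts = 0.5000 (equals overall accuracy in single-label multiclass).

0.5000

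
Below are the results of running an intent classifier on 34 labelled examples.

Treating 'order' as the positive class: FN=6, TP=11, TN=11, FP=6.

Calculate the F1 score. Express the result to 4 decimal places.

0.6471

Precision = TP/(TP+FP) = 11/17 = 0.6471
Recall = TP/(TP+FN) = 11/17 = 0.6471
F1 = 2·TP/(2·TP+FP+FN) = 22/34 = 0.6471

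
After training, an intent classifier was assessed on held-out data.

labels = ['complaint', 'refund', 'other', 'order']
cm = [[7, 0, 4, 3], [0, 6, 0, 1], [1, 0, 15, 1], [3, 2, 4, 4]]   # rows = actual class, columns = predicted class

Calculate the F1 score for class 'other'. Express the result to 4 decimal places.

0.7500

One-vs-rest for 'other': TP = diagonal; FP = other classes predicted 'other'; FN = 'other' predicted as other.
F1 score = 2·TP/(2·TP+FP+FN).
other: TP=15, FP=4+0+4=8, FN=1+0+1=2 → 30/40 = 0.75000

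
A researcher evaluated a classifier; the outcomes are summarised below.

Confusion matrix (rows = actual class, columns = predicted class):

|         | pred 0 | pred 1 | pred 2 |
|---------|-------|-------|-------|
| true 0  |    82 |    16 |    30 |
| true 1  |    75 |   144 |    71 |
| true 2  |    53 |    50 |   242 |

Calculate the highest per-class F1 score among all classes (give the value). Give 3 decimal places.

0.703

Per-class F1 score (2·TP/(2·TP+FP+FN)):
  0: TP=82, FP=75+53=128, FN=16+30=46 → 164/338 = 0.4852
  1: TP=144, FP=16+50=66, FN=75+71=146 → 288/500 = 0.5760
  2: TP=242, FP=30+71=101, FN=53+50=103 → 484/688 = 0.7035
Highest is class '2' with F1 score = 0.703.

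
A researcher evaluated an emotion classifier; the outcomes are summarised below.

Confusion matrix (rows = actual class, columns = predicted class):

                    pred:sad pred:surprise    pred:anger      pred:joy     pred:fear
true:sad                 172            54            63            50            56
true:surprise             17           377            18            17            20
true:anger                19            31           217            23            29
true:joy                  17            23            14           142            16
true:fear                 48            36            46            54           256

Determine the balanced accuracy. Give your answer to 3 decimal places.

0.641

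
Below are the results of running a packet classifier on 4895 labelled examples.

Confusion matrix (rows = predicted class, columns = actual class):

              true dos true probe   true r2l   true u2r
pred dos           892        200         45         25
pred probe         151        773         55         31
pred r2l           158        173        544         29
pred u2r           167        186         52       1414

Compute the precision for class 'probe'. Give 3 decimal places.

One-vs-rest for 'probe': TP = diagonal; FP = other classes predicted 'probe'; FN = 'probe' predicted as other.
precision = TP/(TP+FP).
probe: TP=773, FP=151+55+31=237 → 773/1010 = 0.7653

0.765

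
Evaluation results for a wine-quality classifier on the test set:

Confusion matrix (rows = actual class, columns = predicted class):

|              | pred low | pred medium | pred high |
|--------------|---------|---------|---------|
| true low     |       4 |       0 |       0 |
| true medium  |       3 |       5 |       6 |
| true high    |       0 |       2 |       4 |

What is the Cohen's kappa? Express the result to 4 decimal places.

0.3231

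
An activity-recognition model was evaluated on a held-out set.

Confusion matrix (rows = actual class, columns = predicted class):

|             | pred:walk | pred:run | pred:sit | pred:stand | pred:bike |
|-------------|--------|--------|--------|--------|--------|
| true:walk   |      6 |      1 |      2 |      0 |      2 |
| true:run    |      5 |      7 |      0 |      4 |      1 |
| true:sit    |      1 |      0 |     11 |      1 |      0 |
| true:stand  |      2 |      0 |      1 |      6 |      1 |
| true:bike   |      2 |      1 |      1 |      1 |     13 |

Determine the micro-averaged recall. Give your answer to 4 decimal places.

Micro-averaging pools counts across classes: ΣTP=43, ΣFP=26, ΣFN=26.
Micro-recall = TP/(TP+FN) on pooled counts = 0.6232 (equals overall accuracy in single-label multiclass).

0.6232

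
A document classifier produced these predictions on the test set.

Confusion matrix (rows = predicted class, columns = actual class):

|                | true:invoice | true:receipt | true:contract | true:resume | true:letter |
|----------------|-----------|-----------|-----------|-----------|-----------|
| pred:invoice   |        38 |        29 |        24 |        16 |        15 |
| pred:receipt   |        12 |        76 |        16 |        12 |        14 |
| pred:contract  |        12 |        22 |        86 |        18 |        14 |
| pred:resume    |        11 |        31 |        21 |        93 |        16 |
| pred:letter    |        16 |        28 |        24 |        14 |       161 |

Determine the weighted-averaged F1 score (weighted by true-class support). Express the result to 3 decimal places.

0.553

Per-class F1 score (2·TP/(2·TP+FP+FN)):
  invoice: TP=38, FP=29+24+16+15=84, FN=12+12+11+16=51 → 76/211 = 0.3602
  receipt: TP=76, FP=12+16+12+14=54, FN=29+22+31+28=110 → 152/316 = 0.4810
  contract: TP=86, FP=12+22+18+14=66, FN=24+16+21+24=85 → 172/323 = 0.5325
  resume: TP=93, FP=11+31+21+16=79, FN=16+12+18+14=60 → 186/325 = 0.5723
  letter: TP=161, FP=16+28+24+14=82, FN=15+14+14+16=59 → 322/463 = 0.6955
Weighted-F1 score = Σ (supportᵢ/N)·F1 scoreᵢ with N=819: (89/819)·0.3602 + (186/819)·0.4810 + (171/819)·0.5325 + (153/819)·0.5723 + (220/819)·0.6955 = 0.553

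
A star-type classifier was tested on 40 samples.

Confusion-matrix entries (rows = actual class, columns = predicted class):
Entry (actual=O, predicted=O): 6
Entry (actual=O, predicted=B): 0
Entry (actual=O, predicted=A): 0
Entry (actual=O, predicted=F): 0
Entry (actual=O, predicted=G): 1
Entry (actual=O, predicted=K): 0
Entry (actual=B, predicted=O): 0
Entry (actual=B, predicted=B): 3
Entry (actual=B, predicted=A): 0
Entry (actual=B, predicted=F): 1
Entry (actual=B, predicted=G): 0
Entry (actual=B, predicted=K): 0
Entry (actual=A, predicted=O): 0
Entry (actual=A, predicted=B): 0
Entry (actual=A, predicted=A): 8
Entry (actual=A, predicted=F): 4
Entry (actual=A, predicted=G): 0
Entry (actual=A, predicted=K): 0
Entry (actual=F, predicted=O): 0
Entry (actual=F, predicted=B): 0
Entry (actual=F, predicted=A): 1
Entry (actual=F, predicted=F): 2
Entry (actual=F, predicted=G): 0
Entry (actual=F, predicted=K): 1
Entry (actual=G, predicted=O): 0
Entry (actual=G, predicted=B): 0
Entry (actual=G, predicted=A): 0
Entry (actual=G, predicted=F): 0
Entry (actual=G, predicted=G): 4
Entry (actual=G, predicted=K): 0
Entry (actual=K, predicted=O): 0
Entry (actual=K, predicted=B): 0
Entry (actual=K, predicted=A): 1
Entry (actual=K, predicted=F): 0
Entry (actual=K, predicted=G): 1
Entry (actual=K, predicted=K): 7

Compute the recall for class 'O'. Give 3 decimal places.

One-vs-rest for 'O': TP = diagonal; FP = other classes predicted 'O'; FN = 'O' predicted as other.
recall = TP/(TP+FN).
O: TP=6, FN=0+0+0+1+0=1 → 6/7 = 0.8571

0.857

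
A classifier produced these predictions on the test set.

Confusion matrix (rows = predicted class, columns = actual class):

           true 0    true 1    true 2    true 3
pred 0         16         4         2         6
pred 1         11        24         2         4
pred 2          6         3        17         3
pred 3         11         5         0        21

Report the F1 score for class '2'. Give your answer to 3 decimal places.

0.680

Take TP from the diagonal, FP from the rest of the '2' prediction marginal, FN from the rest of the '2' actual marginal.
F1 score = 2·TP/(2·TP+FP+FN).
2: TP=17, FP=6+3+3=12, FN=2+2+0=4 → 34/50 = 0.6800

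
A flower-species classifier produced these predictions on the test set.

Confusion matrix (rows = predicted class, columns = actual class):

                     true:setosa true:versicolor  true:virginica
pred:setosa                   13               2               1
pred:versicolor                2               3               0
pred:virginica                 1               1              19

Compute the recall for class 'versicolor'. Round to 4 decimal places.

0.5000

Treat 'versicolor' as positive and all other classes as negative.
recall = TP/(TP+FN).
versicolor: TP=3, FN=2+1=3 → 3/6 = 0.50000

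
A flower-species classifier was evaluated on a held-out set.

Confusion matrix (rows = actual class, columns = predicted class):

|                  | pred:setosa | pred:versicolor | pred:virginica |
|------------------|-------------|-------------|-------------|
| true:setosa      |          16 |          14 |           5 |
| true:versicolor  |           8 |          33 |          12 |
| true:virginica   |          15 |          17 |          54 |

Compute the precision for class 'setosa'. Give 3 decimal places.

Take TP from the diagonal, FP from the rest of the 'setosa' prediction marginal, FN from the rest of the 'setosa' actual marginal.
precision = TP/(TP+FP).
setosa: TP=16, FP=8+15=23 → 16/39 = 0.4103

0.410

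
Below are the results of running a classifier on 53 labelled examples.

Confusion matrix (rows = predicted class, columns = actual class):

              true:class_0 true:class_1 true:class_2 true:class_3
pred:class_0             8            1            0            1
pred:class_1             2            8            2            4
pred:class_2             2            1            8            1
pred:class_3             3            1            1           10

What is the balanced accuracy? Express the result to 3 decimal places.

0.653

Balanced accuracy = mean of per-class recall.
  class_0: recall = 8/15 = 0.5333
  class_1: recall = 8/11 = 0.7273
  class_2: recall = 8/11 = 0.7273
  class_3: recall = 10/16 = 0.6250
Mean = (0.5333 + 0.7273 + 0.7273 + 0.6250) / 4 = 0.653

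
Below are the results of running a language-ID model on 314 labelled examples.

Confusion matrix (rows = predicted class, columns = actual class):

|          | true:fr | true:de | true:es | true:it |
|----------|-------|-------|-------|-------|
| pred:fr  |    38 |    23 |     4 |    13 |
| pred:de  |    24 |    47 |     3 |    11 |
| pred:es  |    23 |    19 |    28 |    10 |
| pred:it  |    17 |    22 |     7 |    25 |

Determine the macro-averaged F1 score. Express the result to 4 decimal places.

0.4364

Per-class F1 score (2·TP/(2·TP+FP+FN)):
  fr: TP=38, FP=23+4+13=40, FN=24+23+17=64 → 76/180 = 0.42222
  de: TP=47, FP=24+3+11=38, FN=23+19+22=64 → 94/196 = 0.47959
  es: TP=28, FP=23+19+10=52, FN=4+3+7=14 → 56/122 = 0.45902
  it: TP=25, FP=17+22+7=46, FN=13+11+10=34 → 50/130 = 0.38462
Macro-F1 score = mean = (0.42222 + 0.47959 + 0.45902 + 0.38462) / 4 = 0.4364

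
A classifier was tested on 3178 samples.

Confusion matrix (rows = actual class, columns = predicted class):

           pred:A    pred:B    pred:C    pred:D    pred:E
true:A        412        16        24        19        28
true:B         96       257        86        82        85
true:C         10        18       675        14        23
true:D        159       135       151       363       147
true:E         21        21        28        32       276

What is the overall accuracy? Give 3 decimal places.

Accuracy = trace / total = (412+257+675+363+276=1983) / 3178 = 1983/3178 = 0.624

0.624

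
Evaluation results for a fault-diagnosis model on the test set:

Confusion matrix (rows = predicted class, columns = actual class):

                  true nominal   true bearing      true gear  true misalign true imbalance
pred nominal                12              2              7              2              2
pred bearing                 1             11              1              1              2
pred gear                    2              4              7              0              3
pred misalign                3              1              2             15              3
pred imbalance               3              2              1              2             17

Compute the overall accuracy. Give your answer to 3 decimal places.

0.585

Accuracy = trace / total = (12+11+7+15+17=62) / 106 = 62/106 = 0.585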